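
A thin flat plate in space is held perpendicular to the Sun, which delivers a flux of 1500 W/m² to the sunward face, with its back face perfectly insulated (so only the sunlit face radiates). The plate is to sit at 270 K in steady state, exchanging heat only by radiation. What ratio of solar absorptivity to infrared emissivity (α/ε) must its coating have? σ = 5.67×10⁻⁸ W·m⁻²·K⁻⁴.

α/ε ≈ 0.201

Balance: αS·A = εσ·1A·T⁴ ⇒ α/ε = σT⁴/S.
α/ε = 5.67×10⁻⁸·(270)⁴/1500 = 5.67×10⁻⁸·5.314×10⁹/1500.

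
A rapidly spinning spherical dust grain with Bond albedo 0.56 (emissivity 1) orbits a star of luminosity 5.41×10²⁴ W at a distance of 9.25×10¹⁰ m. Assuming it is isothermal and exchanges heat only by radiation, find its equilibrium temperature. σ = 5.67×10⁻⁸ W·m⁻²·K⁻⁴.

First find the stellar flux at distance d: S = L/(4πd²) = 5.41×10²⁴/(4π·(9.25×10¹⁰)²) = 50.32 W/m².
For an isothermal sphere, absorbed (1−a)S·πr² = emitted σ·4πr²·T⁴, so T⁴ = (1−a)S/(4σ).
T⁴ = 0.440·50.32/(4·5.67×10⁻⁸) = 9.761×10⁷ K⁴.

T ≈ 99.4 K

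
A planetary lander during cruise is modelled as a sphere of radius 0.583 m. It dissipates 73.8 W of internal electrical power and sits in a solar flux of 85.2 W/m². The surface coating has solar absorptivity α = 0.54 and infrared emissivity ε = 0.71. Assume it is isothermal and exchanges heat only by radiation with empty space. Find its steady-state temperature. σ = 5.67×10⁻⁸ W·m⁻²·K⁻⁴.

At steady state, absorbed solar power + internal power = radiated power.
Absorbed: α·S·A_cross = 0.54·85.2·1.068 = 49.13 W (cross-section πr²).
Total input = 49.13 + 73.8 = 122.9 W.
Radiated: εσ·A_surf·T⁴ with A_surf = 4πr² = 4.271 m².
T⁴ = 122.9/(0.71·5.67×10⁻⁸·4.271) = 7.149×10⁸ K⁴.

T ≈ 164 K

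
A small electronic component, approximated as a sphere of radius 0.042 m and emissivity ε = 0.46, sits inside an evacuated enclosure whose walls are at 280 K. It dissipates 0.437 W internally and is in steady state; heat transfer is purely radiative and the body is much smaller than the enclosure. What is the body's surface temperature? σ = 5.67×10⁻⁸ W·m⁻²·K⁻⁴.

T ≈ 288 K

For a small grey body in a large enclosure, net radiated power = εσA(T⁴ − T_w⁴).
Steady state: P = εσA(T⁴ − T_w⁴) with A = 4πr² = 0.02217 m².
T⁴ = P/(εσA) + T_w⁴ = 0.437/(0.46·5.67×10⁻⁸·0.02217) + (280)⁴
    = 7.558×10⁸ + 6.147×10⁹ = 6.902×10⁹ K⁴.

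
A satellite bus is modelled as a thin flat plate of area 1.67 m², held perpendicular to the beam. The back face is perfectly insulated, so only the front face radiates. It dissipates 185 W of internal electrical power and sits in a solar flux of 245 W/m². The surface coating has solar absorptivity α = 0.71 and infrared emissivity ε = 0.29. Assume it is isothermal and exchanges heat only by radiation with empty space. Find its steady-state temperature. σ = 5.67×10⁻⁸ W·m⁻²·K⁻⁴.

T ≈ 363 K

At steady state, absorbed solar power + internal power = radiated power.
Absorbed: α·S·A_cross = 0.71·245·1.670 = 290.5 W (cross-section A).
Total input = 290.5 + 185 = 475.5 W.
Radiated: εσ·A_surf·T⁴ with A_surf = A = 1.670 m².
T⁴ = 475.5/(0.29·5.67×10⁻⁸·1.670) = 1.732×10¹⁰ K⁴.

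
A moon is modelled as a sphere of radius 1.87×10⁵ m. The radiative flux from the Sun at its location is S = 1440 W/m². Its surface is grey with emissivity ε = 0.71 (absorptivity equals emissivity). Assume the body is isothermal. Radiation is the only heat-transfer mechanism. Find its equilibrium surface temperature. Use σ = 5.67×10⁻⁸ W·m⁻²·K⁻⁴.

T ≈ 282 K

At equilibrium, absorbed power = emitted power.
Absorbing cross-section = πr² = 1.099×10¹¹ m²; emitting surface = 4πr² = 4.394×10¹¹ m² (ratio 4).
εS·A_cross = εσ·A_surf·T⁴  ⇒  T⁴ = S/(4σ)   (ε cancels).
T⁴ = 1440/(4·5.67×10⁻⁸) = 6.349×10⁹ K⁴.
T = (6.349×10⁹)^(1/4).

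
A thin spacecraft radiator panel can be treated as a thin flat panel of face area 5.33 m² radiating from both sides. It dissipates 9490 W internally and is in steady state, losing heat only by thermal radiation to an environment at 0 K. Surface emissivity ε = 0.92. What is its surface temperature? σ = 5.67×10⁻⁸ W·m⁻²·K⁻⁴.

Steady state: internal power = radiated power, P = εσA T⁴.
Radiating area A = 2·5.33 = 10.66 m².
T⁴ = P/(εσA) = 9490/(0.92·5.67×10⁻⁸·10.66) = 1.707×10¹⁰ K⁴.
T = (1.707×10¹⁰)^(1/4).

T ≈ 361 K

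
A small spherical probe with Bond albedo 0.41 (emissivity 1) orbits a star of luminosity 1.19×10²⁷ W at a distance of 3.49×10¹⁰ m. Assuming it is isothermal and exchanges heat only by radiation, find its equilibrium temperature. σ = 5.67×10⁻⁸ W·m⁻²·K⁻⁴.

T ≈ 671 K

First find the stellar flux at distance d: S = L/(4πd²) = 1.19×10²⁷/(4π·(3.49×10¹⁰)²) = 77750 W/m².
For an isothermal sphere, absorbed (1−a)S·πr² = emitted σ·4πr²·T⁴, so T⁴ = (1−a)S/(4σ).
T⁴ = 0.590·77750/(4·5.67×10⁻⁸) = 2.023×10¹¹ K⁴.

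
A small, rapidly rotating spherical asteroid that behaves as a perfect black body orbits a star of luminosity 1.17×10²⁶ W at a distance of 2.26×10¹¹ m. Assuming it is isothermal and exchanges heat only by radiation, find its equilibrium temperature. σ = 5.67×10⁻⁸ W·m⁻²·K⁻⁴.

First find the stellar flux at distance d: S = L/(4πd²) = 1.17×10²⁶/(4π·(2.26×10¹¹)²) = 182.3 W/m².
For an isothermal sphere, absorbed (1−a)S·πr² = emitted σ·4πr²·T⁴, so T⁴ = (1−a)S/(4σ).
T⁴ = 1.00·182.3/(4·5.67×10⁻⁸) = 8.037×10⁸ K⁴.

T ≈ 168 K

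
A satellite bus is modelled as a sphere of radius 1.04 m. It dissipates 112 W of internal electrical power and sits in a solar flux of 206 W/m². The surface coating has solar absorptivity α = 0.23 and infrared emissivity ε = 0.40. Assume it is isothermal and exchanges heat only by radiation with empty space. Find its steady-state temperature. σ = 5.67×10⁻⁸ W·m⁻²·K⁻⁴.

At steady state, absorbed solar power + internal power = radiated power.
Absorbed: α·S·A_cross = 0.23·206·3.398 = 161.0 W (cross-section πr²).
Total input = 161.0 + 112 = 273.0 W.
Radiated: εσ·A_surf·T⁴ with A_surf = 4πr² = 13.59 m².
T⁴ = 273.0/(0.40·5.67×10⁻⁸·13.59) = 8.856×10⁸ K⁴.

T ≈ 173 K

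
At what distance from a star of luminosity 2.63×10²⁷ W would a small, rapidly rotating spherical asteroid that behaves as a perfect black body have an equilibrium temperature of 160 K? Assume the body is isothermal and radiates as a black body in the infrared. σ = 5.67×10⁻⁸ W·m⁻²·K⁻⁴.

d ≈ 1.19×10¹² m

For an isothermal black-emitting sphere, (1−a)S·πr² = σ·4πr²·T⁴ ⇒ S = 4σT⁴/(1−a).
S = 4·5.67×10⁻⁸·(160)⁴/1.00 = 148.6 W/m².
Flux falls as S = L/(4πd²), so d = √(L/(4πS)) = √(2.63×10²⁷/(4π·148.6)).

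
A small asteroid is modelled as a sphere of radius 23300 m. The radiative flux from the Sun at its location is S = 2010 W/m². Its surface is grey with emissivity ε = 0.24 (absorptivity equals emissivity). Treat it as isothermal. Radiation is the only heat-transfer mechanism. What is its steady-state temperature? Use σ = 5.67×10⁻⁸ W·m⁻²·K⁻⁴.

T ≈ 307 K

At equilibrium, absorbed power = emitted power.
Absorbing cross-section = πr² = 1.706×10⁹ m²; emitting surface = 4πr² = 6.822×10⁹ m² (ratio 4).
εS·A_cross = εσ·A_surf·T⁴  ⇒  T⁴ = S/(4σ)   (ε cancels).
T⁴ = 2010/(4·5.67×10⁻⁸) = 8.862×10⁹ K⁴.
T = (8.862×10⁹)^(1/4).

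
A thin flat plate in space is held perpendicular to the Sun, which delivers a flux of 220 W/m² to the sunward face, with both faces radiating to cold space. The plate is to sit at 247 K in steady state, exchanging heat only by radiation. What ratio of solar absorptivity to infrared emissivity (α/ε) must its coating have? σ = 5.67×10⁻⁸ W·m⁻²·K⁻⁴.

Balance: αS·A = εσ·2A·T⁴ ⇒ α/ε = 2σT⁴/S.
α/ε = 2·5.67×10⁻⁸·(247)⁴/220 = 2·5.67×10⁻⁸·3.722×10⁹/220.

α/ε ≈ 1.92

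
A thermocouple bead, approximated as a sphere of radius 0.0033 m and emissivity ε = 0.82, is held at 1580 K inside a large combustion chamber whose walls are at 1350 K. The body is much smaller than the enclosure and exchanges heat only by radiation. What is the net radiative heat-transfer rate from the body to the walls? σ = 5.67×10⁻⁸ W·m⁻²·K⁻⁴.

For a small grey body in a large enclosure: P_net = εσA(T_body⁴ − T_wall⁴).
A = 4πr² = 1.368×10⁻⁴ m²; T_body⁴ − T_wall⁴ = 6.232×10¹² − 3.322×10¹² = 2.911×10¹² K⁴.
|P_net| = 0.82·5.67×10⁻⁸·1.368×10⁻⁴·2.911×10¹².

P_net ≈ 18.5 W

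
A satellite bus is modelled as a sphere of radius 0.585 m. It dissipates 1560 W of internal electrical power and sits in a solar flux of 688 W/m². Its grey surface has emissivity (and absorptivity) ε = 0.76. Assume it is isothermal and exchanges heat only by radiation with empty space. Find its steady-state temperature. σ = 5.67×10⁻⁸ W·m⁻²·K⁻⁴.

T ≈ 327 K

At steady state, absorbed solar power + internal power = radiated power.
Absorbed: α·S·A_cross = 0.76·688·1.075 = 562.2 W (cross-section πr²).
Total input = 562.2 + 1560 = 2122 W.
Radiated: εσ·A_surf·T⁴ with A_surf = 4πr² = 4.301 m².
T⁴ = 2122/(0.76·5.67×10⁻⁸·4.301) = 1.145×10¹⁰ K⁴.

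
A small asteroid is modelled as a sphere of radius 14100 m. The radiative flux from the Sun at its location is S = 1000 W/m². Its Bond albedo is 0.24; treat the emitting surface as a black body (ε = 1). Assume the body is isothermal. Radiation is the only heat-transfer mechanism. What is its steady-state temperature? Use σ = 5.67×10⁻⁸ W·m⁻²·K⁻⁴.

At equilibrium, absorbed power = emitted power.
Absorbing cross-section = πr² = 6.246×10⁸ m²; emitting surface = 4πr² = 2.498×10⁹ m² (ratio 4).
(1−a)S·A_cross = εσ·A_surf·T⁴  ⇒  T⁴ = (1−a)S/(4σ).
T⁴ = 0.760·1000/(4·5.67×10⁻⁸) = 3.351×10⁹ K⁴.
T = (3.351×10⁹)^(1/4).

T ≈ 241 K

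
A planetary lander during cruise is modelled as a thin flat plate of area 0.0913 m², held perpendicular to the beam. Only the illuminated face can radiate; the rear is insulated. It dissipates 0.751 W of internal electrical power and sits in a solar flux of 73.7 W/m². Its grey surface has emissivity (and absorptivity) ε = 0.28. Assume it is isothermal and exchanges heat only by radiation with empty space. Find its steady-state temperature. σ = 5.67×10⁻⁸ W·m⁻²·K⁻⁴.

T ≈ 206 K

At steady state, absorbed solar power + internal power = radiated power.
Absorbed: α·S·A_cross = 0.28·73.7·0.09130 = 1.884 W (cross-section A).
Total input = 1.884 + 0.751 = 2.635 W.
Radiated: εσ·A_surf·T⁴ with A_surf = A = 0.09130 m².
T⁴ = 2.635/(0.28·5.67×10⁻⁸·0.09130) = 1.818×10⁹ K⁴.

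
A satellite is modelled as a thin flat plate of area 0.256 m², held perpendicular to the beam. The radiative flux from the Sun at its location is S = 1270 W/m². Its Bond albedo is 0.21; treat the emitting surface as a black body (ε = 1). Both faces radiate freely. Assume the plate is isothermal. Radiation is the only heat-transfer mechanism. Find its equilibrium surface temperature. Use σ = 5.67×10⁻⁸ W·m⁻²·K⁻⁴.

At equilibrium, absorbed power = emitted power.
Absorbing cross-section = A = 0.2560 m²; emitting surface = 2A = 0.5120 m² (ratio 2).
(1−a)S·A_cross = εσ·A_surf·T⁴  ⇒  T⁴ = (1−a)S/(2σ).
T⁴ = 0.790·1270/(2·5.67×10⁻⁸) = 8.847×10⁹ K⁴.
T = (8.847×10⁹)^(1/4).

T ≈ 307 K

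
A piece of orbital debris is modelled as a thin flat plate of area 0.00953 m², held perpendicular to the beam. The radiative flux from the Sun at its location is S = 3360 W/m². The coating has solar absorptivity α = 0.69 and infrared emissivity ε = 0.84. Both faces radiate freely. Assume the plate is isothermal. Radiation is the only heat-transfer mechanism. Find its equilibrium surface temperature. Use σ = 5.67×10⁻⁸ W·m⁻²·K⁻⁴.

T ≈ 395 K

At equilibrium, absorbed power = emitted power.
Absorbing cross-section = A = 0.009530 m²; emitting surface = 2A = 0.01906 m² (ratio 2).
αS·A_cross = εσ·A_surf·T⁴  ⇒  T⁴ = αS/(ε·2σ).
T⁴ = 0.690·3360/(0.84·2·5.67×10⁻⁸) = 2.434×10¹⁰ K⁴.
T = (2.434×10¹⁰)^(1/4).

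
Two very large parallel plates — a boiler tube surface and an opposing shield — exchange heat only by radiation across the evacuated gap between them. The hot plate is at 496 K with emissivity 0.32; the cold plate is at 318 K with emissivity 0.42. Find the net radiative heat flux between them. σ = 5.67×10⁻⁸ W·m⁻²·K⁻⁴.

For two infinite grey parallel plates, q = σ(T₁⁴ − T₂⁴)/(1/ε₁ + 1/ε₂ − 1).
T₁⁴ − T₂⁴ = 6.052×10¹⁰ − 1.023×10¹⁰ = 5.030×10¹⁰ K⁴.
1/ε₁ + 1/ε₂ − 1 = 3.125 + 2.381 − 1 = 4.506.
q = 5.67×10⁻⁸ × 5.030×10¹⁰ / 4.506.

q ≈ 633 W/m²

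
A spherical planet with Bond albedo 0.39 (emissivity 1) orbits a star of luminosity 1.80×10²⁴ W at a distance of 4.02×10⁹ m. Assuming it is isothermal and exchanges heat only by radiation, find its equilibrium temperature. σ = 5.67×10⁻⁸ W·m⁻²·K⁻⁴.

T ≈ 393 K

First find the stellar flux at distance d: S = L/(4πd²) = 1.80×10²⁴/(4π·(4.02×10⁹)²) = 8864 W/m².
For an isothermal sphere, absorbed (1−a)S·πr² = emitted σ·4πr²·T⁴, so T⁴ = (1−a)S/(4σ).
T⁴ = 0.610·8864/(4·5.67×10⁻⁸) = 2.384×10¹⁰ K⁴.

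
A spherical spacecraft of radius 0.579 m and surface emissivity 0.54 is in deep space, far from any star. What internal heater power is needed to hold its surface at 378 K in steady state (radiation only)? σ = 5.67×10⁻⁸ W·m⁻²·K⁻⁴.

P ≈ 2630 W

P = εσ·4πr²·T⁴.
4πr² = 4.213 m²; T⁴ = 2.042×10¹⁰ K⁴.
P = 0.54·5.67×10⁻⁸·4.213·2.042×10¹⁰.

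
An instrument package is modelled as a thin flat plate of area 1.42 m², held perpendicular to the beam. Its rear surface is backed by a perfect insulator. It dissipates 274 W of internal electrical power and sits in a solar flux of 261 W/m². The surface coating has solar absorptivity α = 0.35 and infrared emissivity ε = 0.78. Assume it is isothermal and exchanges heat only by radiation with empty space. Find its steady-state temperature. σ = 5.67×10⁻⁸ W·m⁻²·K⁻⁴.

At steady state, absorbed solar power + internal power = radiated power.
Absorbed: α·S·A_cross = 0.35·261·1.420 = 129.7 W (cross-section A).
Total input = 129.7 + 274 = 403.7 W.
Radiated: εσ·A_surf·T⁴ with A_surf = A = 1.420 m².
T⁴ = 403.7/(0.78·5.67×10⁻⁸·1.420) = 6.429×10⁹ K⁴.

T ≈ 283 K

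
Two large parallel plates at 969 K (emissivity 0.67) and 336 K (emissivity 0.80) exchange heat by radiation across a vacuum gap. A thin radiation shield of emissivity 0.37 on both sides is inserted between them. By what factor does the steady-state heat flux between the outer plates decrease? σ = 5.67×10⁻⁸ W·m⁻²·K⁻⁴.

Without shield: q₀ = σΔ(T⁴)/(1/ε₁+1/ε₂−1) with denominator 1.743.
With shield the two gaps are in series; the resistances add: (1/ε₁+1/ε_s−1)+(1/ε_s+1/ε₂−1) = 3.195+2.953 = 6.148.
Heat-flux ratio q₀/q = 6.148/1.743.

factor ≈ 3.53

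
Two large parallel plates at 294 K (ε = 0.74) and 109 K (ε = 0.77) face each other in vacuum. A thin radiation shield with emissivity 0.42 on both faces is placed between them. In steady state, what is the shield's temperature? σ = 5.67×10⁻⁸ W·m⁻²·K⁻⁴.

In steady state the net flux on the hot side equals that on the cold side.
σ(T₁⁴−T_s⁴)/D₁ = σ(T_s⁴−T₂⁴)/D₂, with D₁ = 1/ε₁+1/ε_s−1 = 2.732, D₂ = 1/ε_s+1/ε₂−1 = 2.680.
Solve for T_s⁴: T_s⁴ = (D₂·T₁⁴ + D₁·T₂⁴)/(D₁+D₂) = 3.771×10⁹ K⁴.

T_s ≈ 248 K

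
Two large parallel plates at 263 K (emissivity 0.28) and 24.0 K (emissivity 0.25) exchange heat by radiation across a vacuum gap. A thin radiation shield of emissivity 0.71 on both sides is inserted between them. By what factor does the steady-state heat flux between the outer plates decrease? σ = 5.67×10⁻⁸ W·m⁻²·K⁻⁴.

Without shield: q₀ = σΔ(T⁴)/(1/ε₁+1/ε₂−1) with denominator 6.571.
With shield the two gaps are in series; the resistances add: (1/ε₁+1/ε_s−1)+(1/ε_s+1/ε₂−1) = 3.980+4.408 = 8.388.
Heat-flux ratio q₀/q = 8.388/6.571.

factor ≈ 1.28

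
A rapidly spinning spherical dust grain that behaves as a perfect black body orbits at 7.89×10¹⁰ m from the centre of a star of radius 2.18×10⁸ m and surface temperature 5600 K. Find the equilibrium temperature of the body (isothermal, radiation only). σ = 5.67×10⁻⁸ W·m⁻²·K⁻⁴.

The star's surface emits σT_*⁴; at distance d the flux is S = σT_*⁴(R_*/d)².
S = 5.67×10⁻⁸·(5600)⁴·(2.18×10⁸/7.89×10¹⁰)² = 425.7 W/m².
For an isothermal sphere T⁴ = (1−a)S/(4σ) = 1.877×10⁹ K⁴.

T ≈ 208 K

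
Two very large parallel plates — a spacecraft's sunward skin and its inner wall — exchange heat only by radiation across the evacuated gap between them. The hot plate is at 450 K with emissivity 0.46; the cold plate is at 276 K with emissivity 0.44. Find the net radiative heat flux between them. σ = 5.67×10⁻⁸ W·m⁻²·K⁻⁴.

For two infinite grey parallel plates, q = σ(T₁⁴ − T₂⁴)/(1/ε₁ + 1/ε₂ − 1).
T₁⁴ − T₂⁴ = 4.101×10¹⁰ − 5.803×10⁹ = 3.520×10¹⁰ K⁴.
1/ε₁ + 1/ε₂ − 1 = 2.174 + 2.273 − 1 = 3.447.
q = 5.67×10⁻⁸ × 3.520×10¹⁰ / 3.447.

q ≈ 579 W/m²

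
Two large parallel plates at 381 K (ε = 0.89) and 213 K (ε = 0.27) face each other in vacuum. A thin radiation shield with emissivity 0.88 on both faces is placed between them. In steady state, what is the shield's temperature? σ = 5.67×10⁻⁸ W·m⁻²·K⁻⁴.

In steady state the net flux on the hot side equals that on the cold side.
σ(T₁⁴−T_s⁴)/D₁ = σ(T_s⁴−T₂⁴)/D₂, with D₁ = 1/ε₁+1/ε_s−1 = 1.260, D₂ = 1/ε_s+1/ε₂−1 = 3.840.
Solve for T_s⁴: T_s⁴ = (D₂·T₁⁴ + D₁·T₂⁴)/(D₁+D₂) = 1.637×10¹⁰ K⁴.

T_s ≈ 358 K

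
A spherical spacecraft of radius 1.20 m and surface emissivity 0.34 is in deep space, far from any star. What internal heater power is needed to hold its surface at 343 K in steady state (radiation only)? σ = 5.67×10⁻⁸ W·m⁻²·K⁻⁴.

P ≈ 4830 W

P = εσ·4πr²·T⁴.
4πr² = 18.10 m²; T⁴ = 1.384×10¹⁰ K⁴.
P = 0.34·5.67×10⁻⁸·18.10·1.384×10¹⁰.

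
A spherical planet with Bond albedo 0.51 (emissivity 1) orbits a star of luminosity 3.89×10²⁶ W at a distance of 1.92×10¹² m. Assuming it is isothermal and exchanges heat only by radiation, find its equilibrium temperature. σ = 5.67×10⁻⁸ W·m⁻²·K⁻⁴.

T ≈ 65.3 K

First find the stellar flux at distance d: S = L/(4πd²) = 3.89×10²⁶/(4π·(1.92×10¹²)²) = 8.397 W/m².
For an isothermal sphere, absorbed (1−a)S·πr² = emitted σ·4πr²·T⁴, so T⁴ = (1−a)S/(4σ).
T⁴ = 0.490·8.397/(4·5.67×10⁻⁸) = 1.814×10⁷ K⁴.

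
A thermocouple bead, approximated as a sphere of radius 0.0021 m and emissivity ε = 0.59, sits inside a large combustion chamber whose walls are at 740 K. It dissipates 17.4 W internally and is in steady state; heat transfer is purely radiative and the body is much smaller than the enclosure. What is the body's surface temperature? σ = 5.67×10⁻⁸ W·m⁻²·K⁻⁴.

T ≈ 1760 K

For a small grey body in a large enclosure, net radiated power = εσA(T⁴ − T_w⁴).
Steady state: P = εσA(T⁴ − T_w⁴) with A = 4πr² = 5.542×10⁻⁵ m².
T⁴ = P/(εσA) + T_w⁴ = 17.4/(0.59·5.67×10⁻⁸·5.542×10⁻⁵) + (740)⁴
    = 9.386×10¹² + 2.999×10¹¹ = 9.686×10¹² K⁴.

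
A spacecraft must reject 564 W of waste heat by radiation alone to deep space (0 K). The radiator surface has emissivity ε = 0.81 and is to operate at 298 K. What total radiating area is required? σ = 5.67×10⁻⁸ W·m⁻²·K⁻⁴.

P = εσA T⁴ ⇒ A = P/(εσT⁴).
T⁴ = 7.886×10⁹ K⁴.
A = 564/(0.81 × 5.67×10⁻⁸ × 7.886×10⁹).

A ≈ 1.56 m²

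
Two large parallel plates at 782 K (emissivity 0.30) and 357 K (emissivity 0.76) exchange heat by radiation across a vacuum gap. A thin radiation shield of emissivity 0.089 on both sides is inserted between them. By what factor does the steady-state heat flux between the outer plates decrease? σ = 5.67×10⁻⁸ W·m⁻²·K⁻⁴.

factor ≈ 6.88

Without shield: q₀ = σΔ(T⁴)/(1/ε₁+1/ε₂−1) with denominator 3.649.
With shield the two gaps are in series; the resistances add: (1/ε₁+1/ε_s−1)+(1/ε_s+1/ε₂−1) = 13.57+11.55 = 25.12.
Heat-flux ratio q₀/q = 25.12/3.649.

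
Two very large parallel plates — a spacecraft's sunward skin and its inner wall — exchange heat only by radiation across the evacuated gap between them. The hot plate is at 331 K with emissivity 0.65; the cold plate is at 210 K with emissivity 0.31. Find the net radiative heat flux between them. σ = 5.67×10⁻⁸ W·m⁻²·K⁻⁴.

q ≈ 152 W/m²

For two infinite grey parallel plates, q = σ(T₁⁴ − T₂⁴)/(1/ε₁ + 1/ε₂ − 1).
T₁⁴ − T₂⁴ = 1.200×10¹⁰ − 1.945×10⁹ = 1.006×10¹⁰ K⁴.
1/ε₁ + 1/ε₂ − 1 = 1.538 + 3.226 − 1 = 3.764.
q = 5.67×10⁻⁸ × 1.006×10¹⁰ / 3.764.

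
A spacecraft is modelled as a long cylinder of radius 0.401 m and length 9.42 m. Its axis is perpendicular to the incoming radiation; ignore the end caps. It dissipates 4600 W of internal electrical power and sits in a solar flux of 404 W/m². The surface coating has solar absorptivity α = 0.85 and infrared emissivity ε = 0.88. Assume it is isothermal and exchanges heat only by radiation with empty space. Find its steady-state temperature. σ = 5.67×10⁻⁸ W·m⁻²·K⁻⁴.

At steady state, absorbed solar power + internal power = radiated power.
Absorbed: α·S·A_cross = 0.85·404·7.555 = 2594 W (cross-section 2rL).
Total input = 2594 + 4600 = 7194 W.
Radiated: εσ·A_surf·T⁴ with A_surf = 2πrL = 23.73 m².
T⁴ = 7194/(0.88·5.67×10⁻⁸·23.73) = 6.075×10⁹ K⁴.

T ≈ 279 K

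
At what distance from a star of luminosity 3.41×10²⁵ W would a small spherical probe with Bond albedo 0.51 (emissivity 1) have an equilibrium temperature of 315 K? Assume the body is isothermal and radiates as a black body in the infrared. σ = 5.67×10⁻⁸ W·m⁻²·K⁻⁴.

For an isothermal black-emitting sphere, (1−a)S·πr² = σ·4πr²·T⁴ ⇒ S = 4σT⁴/(1−a).
S = 4·5.67×10⁻⁸·(315)⁴/0.490 = 4557 W/m².
Flux falls as S = L/(4πd²), so d = √(L/(4πS)) = √(3.41×10²⁵/(4π·4557)).

d ≈ 2.44×10¹⁰ m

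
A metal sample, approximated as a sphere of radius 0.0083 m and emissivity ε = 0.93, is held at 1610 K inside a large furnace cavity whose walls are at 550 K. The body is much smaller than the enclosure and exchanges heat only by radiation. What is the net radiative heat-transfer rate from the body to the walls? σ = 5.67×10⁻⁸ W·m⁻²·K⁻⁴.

For a small grey body in a large enclosure: P_net = εσA(T_body⁴ − T_wall⁴).
A = 4πr² = 8.657×10⁻⁴ m²; T_body⁴ − T_wall⁴ = 6.719×10¹² − 9.151×10¹⁰ = 6.627×10¹² K⁴.
|P_net| = 0.93·5.67×10⁻⁸·8.657×10⁻⁴·6.627×10¹².

P_net ≈ 303 W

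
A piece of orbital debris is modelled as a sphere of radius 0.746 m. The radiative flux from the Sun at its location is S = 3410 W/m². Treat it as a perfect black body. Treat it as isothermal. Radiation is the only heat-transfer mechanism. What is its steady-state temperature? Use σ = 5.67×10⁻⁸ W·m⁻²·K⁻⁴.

At equilibrium, absorbed power = emitted power.
Absorbing cross-section = πr² = 1.748 m²; emitting surface = 4πr² = 6.993 m² (ratio 4).
S·A_cross = εσ·A_surf·T⁴  ⇒  T⁴ = S/(4σ).
T⁴ = 1.00·3410/(4·5.67×10⁻⁸) = 1.504×10¹⁰ K⁴.
T = (1.504×10¹⁰)^(1/4).

T ≈ 350 K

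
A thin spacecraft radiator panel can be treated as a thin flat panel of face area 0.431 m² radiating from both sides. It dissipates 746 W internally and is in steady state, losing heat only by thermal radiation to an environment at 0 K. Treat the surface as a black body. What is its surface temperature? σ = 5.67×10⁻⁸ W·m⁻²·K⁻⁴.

T ≈ 351 K

Steady state: internal power = radiated power, P = εσA T⁴.
Radiating area A = 2·0.431 = 0.8620 m².
T⁴ = P/(εσA) = 746/(1.0·5.67×10⁻⁸·0.8620) = 1.526×10¹⁰ K⁴.
T = (1.526×10¹⁰)^(1/4).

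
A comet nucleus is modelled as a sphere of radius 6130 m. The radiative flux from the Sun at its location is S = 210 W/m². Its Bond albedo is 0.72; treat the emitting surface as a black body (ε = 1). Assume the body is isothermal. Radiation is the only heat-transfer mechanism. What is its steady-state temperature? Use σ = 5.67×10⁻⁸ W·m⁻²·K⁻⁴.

T ≈ 127 K

At equilibrium, absorbed power = emitted power.
Absorbing cross-section = πr² = 1.181×10⁸ m²; emitting surface = 4πr² = 4.722×10⁸ m² (ratio 4).
(1−a)S·A_cross = εσ·A_surf·T⁴  ⇒  T⁴ = (1−a)S/(4σ).
T⁴ = 0.280·210/(4·5.67×10⁻⁸) = 2.593×10⁸ K⁴.
T = (2.593×10⁸)^(1/4).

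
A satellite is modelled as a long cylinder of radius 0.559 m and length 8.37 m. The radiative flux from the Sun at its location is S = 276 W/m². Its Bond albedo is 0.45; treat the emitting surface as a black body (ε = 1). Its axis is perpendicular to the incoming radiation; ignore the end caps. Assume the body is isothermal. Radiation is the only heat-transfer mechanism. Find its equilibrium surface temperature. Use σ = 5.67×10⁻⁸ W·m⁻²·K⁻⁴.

T ≈ 171 K

At equilibrium, absorbed power = emitted power.
Absorbing cross-section = 2rL = 9.358 m²; emitting surface = 2πrL = 29.40 m² (ratio π).
(1−a)S·A_cross = εσ·A_surf·T⁴  ⇒  T⁴ = (1−a)S/(πσ).
T⁴ = 0.550·276/(π·5.67×10⁻⁸) = 8.522×10⁸ K⁴.
T = (8.522×10⁸)^(1/4).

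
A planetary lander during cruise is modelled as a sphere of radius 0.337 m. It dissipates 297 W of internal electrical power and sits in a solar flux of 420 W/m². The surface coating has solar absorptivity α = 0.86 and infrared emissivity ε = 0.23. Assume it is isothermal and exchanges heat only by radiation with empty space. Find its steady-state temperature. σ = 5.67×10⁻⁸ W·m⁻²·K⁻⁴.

T ≈ 389 K

At steady state, absorbed solar power + internal power = radiated power.
Absorbed: α·S·A_cross = 0.86·420·0.3568 = 128.9 W (cross-section πr²).
Total input = 128.9 + 297 = 425.9 W.
Radiated: εσ·A_surf·T⁴ with A_surf = 4πr² = 1.427 m².
T⁴ = 425.9/(0.23·5.67×10⁻⁸·1.427) = 2.288×10¹⁰ K⁴.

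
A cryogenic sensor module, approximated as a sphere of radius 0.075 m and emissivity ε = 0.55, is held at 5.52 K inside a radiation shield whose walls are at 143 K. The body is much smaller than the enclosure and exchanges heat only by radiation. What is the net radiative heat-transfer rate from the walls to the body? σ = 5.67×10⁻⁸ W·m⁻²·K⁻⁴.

P_net ≈ 0.922 W

For a small grey body in a large enclosure: P_net = εσA(T_body⁴ − T_wall⁴).
A = 4πr² = 0.07069 m²; T_body⁴ − T_wall⁴ = 928.4 − 4.182×10⁸ = -4.182×10⁸ K⁴.
|P_net| = 0.55·5.67×10⁻⁸·0.07069·4.182×10⁸.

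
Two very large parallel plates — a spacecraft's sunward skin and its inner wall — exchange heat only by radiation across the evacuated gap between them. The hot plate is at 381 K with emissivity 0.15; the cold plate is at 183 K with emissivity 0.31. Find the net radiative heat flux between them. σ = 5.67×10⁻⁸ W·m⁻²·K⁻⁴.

For two infinite grey parallel plates, q = σ(T₁⁴ − T₂⁴)/(1/ε₁ + 1/ε₂ − 1).
T₁⁴ − T₂⁴ = 2.107×10¹⁰ − 1.122×10⁹ = 1.995×10¹⁰ K⁴.
1/ε₁ + 1/ε₂ − 1 = 6.667 + 3.226 − 1 = 8.892.
q = 5.67×10⁻⁸ × 1.995×10¹⁰ / 8.892.

q ≈ 127 W/m²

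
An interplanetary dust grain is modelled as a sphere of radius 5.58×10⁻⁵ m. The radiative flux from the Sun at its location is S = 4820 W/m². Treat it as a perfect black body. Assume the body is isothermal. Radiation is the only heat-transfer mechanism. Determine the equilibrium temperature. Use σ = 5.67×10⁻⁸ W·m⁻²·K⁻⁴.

At equilibrium, absorbed power = emitted power.
Absorbing cross-section = πr² = 9.782×10⁻⁹ m²; emitting surface = 4πr² = 3.913×10⁻⁸ m² (ratio 4).
S·A_cross = εσ·A_surf·T⁴  ⇒  T⁴ = S/(4σ).
T⁴ = 1.00·4820/(4·5.67×10⁻⁸) = 2.125×10¹⁰ K⁴.
T = (2.125×10¹⁰)^(1/4).

T ≈ 382 K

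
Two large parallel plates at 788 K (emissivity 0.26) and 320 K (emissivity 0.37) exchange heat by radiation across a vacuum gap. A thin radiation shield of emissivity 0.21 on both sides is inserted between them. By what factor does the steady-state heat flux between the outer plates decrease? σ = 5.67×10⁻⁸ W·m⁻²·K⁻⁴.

Without shield: q₀ = σΔ(T⁴)/(1/ε₁+1/ε₂−1) with denominator 5.549.
With shield the two gaps are in series; the resistances add: (1/ε₁+1/ε_s−1)+(1/ε_s+1/ε₂−1) = 7.608+6.465 = 14.07.
Heat-flux ratio q₀/q = 14.07/5.549.

factor ≈ 2.54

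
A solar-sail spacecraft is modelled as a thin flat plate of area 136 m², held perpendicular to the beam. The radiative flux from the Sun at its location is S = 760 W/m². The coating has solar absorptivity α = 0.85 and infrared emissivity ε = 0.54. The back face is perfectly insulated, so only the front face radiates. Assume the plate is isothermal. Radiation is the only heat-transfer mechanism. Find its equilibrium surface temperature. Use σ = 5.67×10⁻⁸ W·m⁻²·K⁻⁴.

T ≈ 381 K

At equilibrium, absorbed power = emitted power.
Absorbing cross-section = A = 136.0 m²; emitting surface = A = 136.0 m² (ratio 1).
αS·A_cross = εσ·A_surf·T⁴  ⇒  T⁴ = αS/(ε·1σ).
T⁴ = 0.850·760/(0.54·1·5.67×10⁻⁸) = 2.110×10¹⁰ K⁴.
T = (2.110×10¹⁰)^(1/4).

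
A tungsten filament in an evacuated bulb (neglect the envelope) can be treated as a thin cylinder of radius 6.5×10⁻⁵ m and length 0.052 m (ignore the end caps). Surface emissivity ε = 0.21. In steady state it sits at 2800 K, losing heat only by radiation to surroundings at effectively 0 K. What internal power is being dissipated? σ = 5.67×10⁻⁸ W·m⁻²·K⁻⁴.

Steady state: P = εσA T⁴.
A = 2πrL = 2.124×10⁻⁵ m²; T⁴ = (2800)⁴ = 6.147×10¹³ K⁴.
P = 0.21 × 5.67×10⁻⁸ × 2.124×10⁻⁵ × 6.147×10¹³.

P ≈ 15.5 W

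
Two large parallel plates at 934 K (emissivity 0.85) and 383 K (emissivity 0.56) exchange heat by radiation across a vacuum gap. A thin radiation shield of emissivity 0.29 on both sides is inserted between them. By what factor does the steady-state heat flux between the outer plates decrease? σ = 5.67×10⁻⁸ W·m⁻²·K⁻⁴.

factor ≈ 4.01

Without shield: q₀ = σΔ(T⁴)/(1/ε₁+1/ε₂−1) with denominator 1.962.
With shield the two gaps are in series; the resistances add: (1/ε₁+1/ε_s−1)+(1/ε_s+1/ε₂−1) = 3.625+4.234 = 7.859.
Heat-flux ratio q₀/q = 7.859/1.962.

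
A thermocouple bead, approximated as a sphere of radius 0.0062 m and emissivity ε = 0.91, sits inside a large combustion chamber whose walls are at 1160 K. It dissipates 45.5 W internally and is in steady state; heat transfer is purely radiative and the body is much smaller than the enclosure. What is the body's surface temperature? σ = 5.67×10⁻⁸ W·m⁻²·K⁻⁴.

For a small grey body in a large enclosure, net radiated power = εσA(T⁴ − T_w⁴).
Steady state: P = εσA(T⁴ − T_w⁴) with A = 4πr² = 4.831×10⁻⁴ m².
T⁴ = P/(εσA) + T_w⁴ = 45.5/(0.91·5.67×10⁻⁸·4.831×10⁻⁴) + (1160)⁴
    = 1.826×10¹² + 1.811×10¹² = 3.636×10¹² K⁴.

T ≈ 1380 K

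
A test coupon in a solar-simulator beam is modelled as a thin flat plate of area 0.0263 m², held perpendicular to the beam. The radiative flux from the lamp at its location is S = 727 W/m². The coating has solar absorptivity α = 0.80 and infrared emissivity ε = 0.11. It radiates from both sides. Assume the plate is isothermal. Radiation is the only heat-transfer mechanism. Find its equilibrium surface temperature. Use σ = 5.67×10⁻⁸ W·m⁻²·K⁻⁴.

T ≈ 465 K

At equilibrium, absorbed power = emitted power.
Absorbing cross-section = A = 0.02630 m²; emitting surface = 2A = 0.05260 m² (ratio 2).
αS·A_cross = εσ·A_surf·T⁴  ⇒  T⁴ = αS/(ε·2σ).
T⁴ = 0.800·727/(0.11·2·5.67×10⁻⁸) = 4.662×10¹⁰ K⁴.
T = (4.662×10¹⁰)^(1/4).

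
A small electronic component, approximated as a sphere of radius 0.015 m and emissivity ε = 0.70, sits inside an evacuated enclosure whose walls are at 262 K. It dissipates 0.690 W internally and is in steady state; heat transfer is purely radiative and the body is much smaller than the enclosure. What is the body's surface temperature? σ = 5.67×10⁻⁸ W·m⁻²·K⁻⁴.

For a small grey body in a large enclosure, net radiated power = εσA(T⁴ − T_w⁴).
Steady state: P = εσA(T⁴ − T_w⁴) with A = 4πr² = 0.002827 m².
T⁴ = P/(εσA) + T_w⁴ = 0.690/(0.70·5.67×10⁻⁸·0.002827) + (262)⁴
    = 6.149×10⁹ + 4.712×10⁹ = 1.086×10¹⁰ K⁴.

T ≈ 323 K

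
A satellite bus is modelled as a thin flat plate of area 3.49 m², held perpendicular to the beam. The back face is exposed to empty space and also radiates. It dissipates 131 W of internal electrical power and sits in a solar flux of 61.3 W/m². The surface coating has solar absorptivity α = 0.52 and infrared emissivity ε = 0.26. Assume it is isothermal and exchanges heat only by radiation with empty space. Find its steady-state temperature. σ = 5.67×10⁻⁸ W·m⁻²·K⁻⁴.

At steady state, absorbed solar power + internal power = radiated power.
Absorbed: α·S·A_cross = 0.52·61.3·3.490 = 111.2 W (cross-section A).
Total input = 111.2 + 131 = 242.2 W.
Radiated: εσ·A_surf·T⁴ with A_surf = 2A = 6.980 m².
T⁴ = 242.2/(0.26·5.67×10⁻⁸·6.980) = 2.354×10⁹ K⁴.

T ≈ 220 K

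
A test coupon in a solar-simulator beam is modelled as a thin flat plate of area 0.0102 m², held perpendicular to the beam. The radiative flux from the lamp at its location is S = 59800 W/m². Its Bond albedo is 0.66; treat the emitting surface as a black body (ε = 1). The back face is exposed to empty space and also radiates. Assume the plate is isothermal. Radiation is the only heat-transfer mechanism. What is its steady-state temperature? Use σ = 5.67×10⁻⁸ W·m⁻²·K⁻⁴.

At equilibrium, absorbed power = emitted power.
Absorbing cross-section = A = 0.01020 m²; emitting surface = 2A = 0.02040 m² (ratio 2).
(1−a)S·A_cross = εσ·A_surf·T⁴  ⇒  T⁴ = (1−a)S/(2σ).
T⁴ = 0.340·59800/(2·5.67×10⁻⁸) = 1.793×10¹¹ K⁴.
T = (1.793×10¹¹)^(1/4).

T ≈ 651 K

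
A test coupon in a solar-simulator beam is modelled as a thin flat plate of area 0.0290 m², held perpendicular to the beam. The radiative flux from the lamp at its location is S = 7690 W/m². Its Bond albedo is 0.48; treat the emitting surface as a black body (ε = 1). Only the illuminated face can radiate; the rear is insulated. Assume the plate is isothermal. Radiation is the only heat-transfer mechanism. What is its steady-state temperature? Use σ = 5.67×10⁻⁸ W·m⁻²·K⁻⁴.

T ≈ 515 K

At equilibrium, absorbed power = emitted power.
Absorbing cross-section = A = 0.02900 m²; emitting surface = A = 0.02900 m² (ratio 1).
(1−a)S·A_cross = εσ·A_surf·T⁴  ⇒  T⁴ = (1−a)S/(1σ).
T⁴ = 0.520·7690/(1·5.67×10⁻⁸) = 7.053×10¹⁰ K⁴.
T = (7.053×10¹⁰)^(1/4).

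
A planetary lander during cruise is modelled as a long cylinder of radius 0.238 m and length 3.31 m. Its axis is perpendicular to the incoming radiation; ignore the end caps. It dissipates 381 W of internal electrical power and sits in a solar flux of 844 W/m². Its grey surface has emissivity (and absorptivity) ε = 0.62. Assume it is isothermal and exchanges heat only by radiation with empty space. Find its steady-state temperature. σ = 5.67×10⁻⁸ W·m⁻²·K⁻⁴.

At steady state, absorbed solar power + internal power = radiated power.
Absorbed: α·S·A_cross = 0.62·844·1.576 = 824.5 W (cross-section 2rL).
Total input = 824.5 + 381 = 1205 W.
Radiated: εσ·A_surf·T⁴ with A_surf = 2πrL = 4.950 m².
T⁴ = 1205/(0.62·5.67×10⁻⁸·4.950) = 6.928×10⁹ K⁴.

T ≈ 289 K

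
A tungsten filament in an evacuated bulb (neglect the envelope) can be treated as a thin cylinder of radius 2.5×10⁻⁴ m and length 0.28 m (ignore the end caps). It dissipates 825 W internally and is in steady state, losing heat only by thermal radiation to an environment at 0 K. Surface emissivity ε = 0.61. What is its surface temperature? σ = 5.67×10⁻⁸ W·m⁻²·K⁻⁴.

Steady state: internal power = radiated power, P = εσA T⁴.
Radiating area A = 2πrL = 4.398×10⁻⁴ m².
T⁴ = P/(εσA) = 825/(0.61·5.67×10⁻⁸·4.398×10⁻⁴) = 5.423×10¹³ K⁴.
T = (5.423×10¹³)^(1/4).

T ≈ 2710 K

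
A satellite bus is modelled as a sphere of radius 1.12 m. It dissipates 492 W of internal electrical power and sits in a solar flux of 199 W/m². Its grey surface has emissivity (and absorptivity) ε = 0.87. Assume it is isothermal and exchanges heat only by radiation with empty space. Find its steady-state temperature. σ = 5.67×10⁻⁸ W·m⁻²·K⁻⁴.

T ≈ 197 K

At steady state, absorbed solar power + internal power = radiated power.
Absorbed: α·S·A_cross = 0.87·199·3.941 = 682.3 W (cross-section πr²).
Total input = 682.3 + 492 = 1174 W.
Radiated: εσ·A_surf·T⁴ with A_surf = 4πr² = 15.76 m².
T⁴ = 1174/(0.87·5.67×10⁻⁸·15.76) = 1.510×10⁹ K⁴.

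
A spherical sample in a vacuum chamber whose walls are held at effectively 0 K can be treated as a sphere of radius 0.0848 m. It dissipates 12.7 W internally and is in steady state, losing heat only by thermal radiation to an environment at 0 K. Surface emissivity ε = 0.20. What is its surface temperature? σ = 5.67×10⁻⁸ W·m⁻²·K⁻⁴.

Steady state: internal power = radiated power, P = εσA T⁴.
Radiating area A = 4πr² = 0.09037 m².
T⁴ = P/(εσA) = 12.7/(0.20·5.67×10⁻⁸·0.09037) = 1.239×10¹⁰ K⁴.
T = (1.239×10¹⁰)^(1/4).

T ≈ 334 K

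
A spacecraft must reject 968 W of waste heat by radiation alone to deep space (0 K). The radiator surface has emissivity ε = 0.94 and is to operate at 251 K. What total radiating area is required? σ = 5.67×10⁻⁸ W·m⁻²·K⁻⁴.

P = εσA T⁴ ⇒ A = P/(εσT⁴).
T⁴ = 3.969×10⁹ K⁴.
A = 968/(0.94 × 5.67×10⁻⁸ × 3.969×10⁹).

A ≈ 4.58 m²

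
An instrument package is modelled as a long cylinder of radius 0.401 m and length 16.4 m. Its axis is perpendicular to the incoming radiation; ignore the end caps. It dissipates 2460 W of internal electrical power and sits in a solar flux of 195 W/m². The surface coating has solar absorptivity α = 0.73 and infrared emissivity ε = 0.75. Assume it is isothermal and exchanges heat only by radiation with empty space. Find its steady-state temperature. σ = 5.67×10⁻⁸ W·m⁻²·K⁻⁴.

At steady state, absorbed solar power + internal power = radiated power.
Absorbed: α·S·A_cross = 0.73·195·13.15 = 1872 W (cross-section 2rL).
Total input = 1872 + 2460 = 4332 W.
Radiated: εσ·A_surf·T⁴ with A_surf = 2πrL = 41.32 m².
T⁴ = 4332/(0.75·5.67×10⁻⁸·41.32) = 2.466×10⁹ K⁴.

T ≈ 223 K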